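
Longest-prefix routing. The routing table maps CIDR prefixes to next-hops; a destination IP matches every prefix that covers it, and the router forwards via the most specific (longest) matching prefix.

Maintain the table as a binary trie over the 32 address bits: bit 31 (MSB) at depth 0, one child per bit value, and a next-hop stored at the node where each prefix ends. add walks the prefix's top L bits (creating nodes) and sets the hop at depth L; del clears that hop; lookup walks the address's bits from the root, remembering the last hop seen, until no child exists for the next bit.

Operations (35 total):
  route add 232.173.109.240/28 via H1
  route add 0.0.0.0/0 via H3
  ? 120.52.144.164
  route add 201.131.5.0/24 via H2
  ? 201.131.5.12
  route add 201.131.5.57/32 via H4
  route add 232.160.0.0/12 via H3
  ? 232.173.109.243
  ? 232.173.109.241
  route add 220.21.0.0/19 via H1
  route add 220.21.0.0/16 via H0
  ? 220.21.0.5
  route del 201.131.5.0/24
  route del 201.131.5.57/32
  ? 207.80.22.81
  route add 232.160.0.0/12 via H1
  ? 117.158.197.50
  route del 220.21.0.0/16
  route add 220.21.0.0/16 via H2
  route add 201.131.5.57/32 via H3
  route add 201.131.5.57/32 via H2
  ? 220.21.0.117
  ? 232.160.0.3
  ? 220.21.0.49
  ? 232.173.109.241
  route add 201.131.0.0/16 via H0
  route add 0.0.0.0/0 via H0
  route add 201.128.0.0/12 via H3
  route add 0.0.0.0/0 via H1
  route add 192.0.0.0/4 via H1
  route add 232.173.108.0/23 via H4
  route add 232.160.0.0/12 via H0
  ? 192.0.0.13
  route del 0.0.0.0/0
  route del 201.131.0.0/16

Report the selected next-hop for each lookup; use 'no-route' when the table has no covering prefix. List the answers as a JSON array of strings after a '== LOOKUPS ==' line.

Apply in order:
  add 232.173.109.240/28 -> H1 at depth 28
  add 0.0.0.0/0 -> H3 at depth 0
  Q 120.52.144.164: descend ε ; hops seen [H3] ; pick H3
  add 201.131.5.0/24 -> H2 at depth 24
  Q 201.131.5.12: descend 110010011000001100000101 ; hops seen [H3,H2] ; pick H2
  add 201.131.5.57/32 -> H4 at depth 32
  add 232.160.0.0/12 -> H3 at depth 12
  Q 232.173.109.243: descend 1110100010101101011011011111 ; hops seen [H3,H3,H1] ; pick H1
  Q 232.173.109.241: descend 1110100010101101011011011111 ; hops seen [H3,H3,H1] ; pick H1
  add 220.21.0.0/19 -> H1 at depth 19
  add 220.21.0.0/16 -> H0 at depth 16
  Q 220.21.0.5: descend 1101110000010101000 ; hops seen [H3,H0,H1] ; pick H1
  del 201.131.5.0/24 (clear depth 24)
  del 201.131.5.57/32 (clear depth 32)
  Q 207.80.22.81: descend 11001 ; hops seen [H3] ; pick H3
  add 232.160.0.0/12 -> H1 at depth 12
  Q 117.158.197.50: descend ε ; hops seen [H3] ; pick H3
  del 220.21.0.0/16 (clear depth 16)
  add 220.21.0.0/16 -> H2 at depth 16
  add 201.131.5.57/32 -> H3 at depth 32
  add 201.131.5.57/32 -> H2 at depth 32
  Q 220.21.0.117: descend 1101110000010101000 ; hops seen [H3,H2,H1] ; pick H1
  Q 232.160.0.3: descend 111010001010 ; hops seen [H3,H1] ; pick H1
  Q 220.21.0.49: descend 1101110000010101000 ; hops seen [H3,H2,H1] ; pick H1
  Q 232.173.109.241: descend 1110100010101101011011011111 ; hops seen [H3,H1,H1] ; pick H1
  add 201.131.0.0/16 -> H0 at depth 16
  add 0.0.0.0/0 -> H0 at depth 0
  add 201.128.0.0/12 -> H3 at depth 12
  add 0.0.0.0/0 -> H1 at depth 0
  add 192.0.0.0/4 -> H1 at depth 4
  add 232.173.108.0/23 -> H4 at depth 23
  add 232.160.0.0/12 -> H0 at depth 12
  Q 192.0.0.13: descend 1100 ; hops seen [H1,H1] ; pick H1
  del 0.0.0.0/0 (clear depth 0)
  del 201.131.0.0/16 (clear depth 16)

== LOOKUPS ==
["H3","H2","H1","H1","H1","H3","H3","H1","H1","H1","H1","H1"]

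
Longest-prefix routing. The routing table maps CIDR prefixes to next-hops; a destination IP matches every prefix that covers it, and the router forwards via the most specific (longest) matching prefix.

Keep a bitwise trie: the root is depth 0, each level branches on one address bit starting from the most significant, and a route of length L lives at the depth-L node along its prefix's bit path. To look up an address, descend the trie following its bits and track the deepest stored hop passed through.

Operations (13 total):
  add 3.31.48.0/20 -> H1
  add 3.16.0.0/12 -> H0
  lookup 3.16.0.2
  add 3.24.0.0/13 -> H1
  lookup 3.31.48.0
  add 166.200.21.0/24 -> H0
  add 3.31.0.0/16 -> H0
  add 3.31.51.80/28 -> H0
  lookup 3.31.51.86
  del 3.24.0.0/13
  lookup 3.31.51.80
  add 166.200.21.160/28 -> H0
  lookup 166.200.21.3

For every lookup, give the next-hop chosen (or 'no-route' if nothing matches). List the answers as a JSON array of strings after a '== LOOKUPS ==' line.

Apply in order:
  add 3.31.48.0/20 -> H1 at depth 20
  add 3.16.0.0/12 -> H0 at depth 12
  lookup 3.16.0.2: bits 000000110001 walk d0:-→d1:-→d2:-→d3:-→d4:-→d5:-→d6:-→d7:-→d8:-→d9:-→d10:-→d11:-→d12:H0 -> H0
  add 3.24.0.0/13 -> H1 at depth 13
  lookup 3.31.48.0: bits 00000011000111110011 walk d0:-→d1:-→d2:-→d3:-→d4:-→d5:-→d6:-→d7:-→d8:-→d9:-→d10:-→d11:-→d12:H0→d13:H1→d14:-→d15:-→d16:-→d17:-→d18:-→d19:-→d20:H1 -> H1
  add 166.200.21.0/24 -> H0 at depth 24
  add 3.31.0.0/16 -> H0 at depth 16
  add 3.31.51.80/28 -> H0 at depth 28
  lookup 3.31.51.86: bits 0000001100011111001100110101 walk d0:-→d1:-→d2:-→d3:-→d4:-→d5:-→d6:-→d7:-→d8:-→d9:-→d10:-→d11:-→d12:H0→d13:H1→d14:-→d15:-→d16:H0→d17:-→d18:-→d19:-→d20:H1→d21:-→d22:-→d23:-→d24:-→d25:-→d26:-→d27:-→d28:H0 -> H0
  del 3.24.0.0/13 (clear depth 13)
  lookup 3.31.51.80: bits 0000001100011111001100110101 walk d0:-→d1:-→d2:-→d3:-→d4:-→d5:-→d6:-→d7:-→d8:-→d9:-→d10:-→d11:-→d12:H0→d13:-→d14:-→d15:-→d16:H0→d17:-→d18:-→d19:-→d20:H1→d21:-→d22:-→d23:-→d24:-→d25:-→d26:-→d27:-→d28:H0 -> H0
  add 166.200.21.160/28 -> H0 at depth 28
  lookup 166.200.21.3: bits 101001101100100000010101 walk d0:-→d1:-→d2:-→d3:-→d4:-→d5:-→d6:-→d7:-→d8:-→d9:-→d10:-→d11:-→d12:-→d13:-→d14:-→d15:-→d16:-→d17:-→d18:-→d19:-→d20:-→d21:-→d22:-→d23:-→d24:H0 -> H0

== LOOKUPS ==
["H0","H1","H0","H0","H0"]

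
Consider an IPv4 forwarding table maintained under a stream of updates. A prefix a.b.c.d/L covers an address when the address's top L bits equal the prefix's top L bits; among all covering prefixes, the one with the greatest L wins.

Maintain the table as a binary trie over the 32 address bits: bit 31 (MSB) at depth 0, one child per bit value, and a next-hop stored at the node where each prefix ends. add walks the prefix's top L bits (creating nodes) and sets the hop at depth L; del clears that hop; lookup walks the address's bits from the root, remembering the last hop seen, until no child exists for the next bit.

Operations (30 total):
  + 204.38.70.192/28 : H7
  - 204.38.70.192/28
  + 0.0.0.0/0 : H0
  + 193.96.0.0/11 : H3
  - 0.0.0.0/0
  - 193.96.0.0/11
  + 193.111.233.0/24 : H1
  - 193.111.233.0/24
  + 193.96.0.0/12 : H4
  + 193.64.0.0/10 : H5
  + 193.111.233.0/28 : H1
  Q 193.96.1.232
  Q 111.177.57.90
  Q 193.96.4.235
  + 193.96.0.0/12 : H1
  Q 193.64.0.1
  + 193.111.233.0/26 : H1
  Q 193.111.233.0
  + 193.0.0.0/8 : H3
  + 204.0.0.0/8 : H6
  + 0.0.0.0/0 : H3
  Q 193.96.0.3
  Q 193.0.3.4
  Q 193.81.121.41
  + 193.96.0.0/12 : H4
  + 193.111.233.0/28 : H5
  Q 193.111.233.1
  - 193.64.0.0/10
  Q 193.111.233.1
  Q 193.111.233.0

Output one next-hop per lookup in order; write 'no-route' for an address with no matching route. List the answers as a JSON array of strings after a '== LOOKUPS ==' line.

Apply in order:
  + 204.38.70.192/28 (H7) depth=28
  - 204.38.70.192/28 clear@28
  + 0.0.0.0/0 (H0) depth=0
  + 193.96.0.0/11 (H3) depth=11
  - 0.0.0.0/0 clear@0
  - 193.96.0.0/11 clear@11
  + 193.111.233.0/24 (H1) depth=24
  - 193.111.233.0/24 clear@24
  + 193.96.0.0/12 (H4) depth=12
  + 193.64.0.0/10 (H5) depth=10
  + 193.111.233.0/28 (H1) depth=28
  Q 193.96.1.232: descend 110000010110 ; hops seen [H5,H4] ; pick H4
  Q 111.177.57.90: descend ε ; hops seen [∅] ; pick no-route
  Q 193.96.4.235: descend 110000010110 ; hops seen [H5,H4] ; pick H4
  + 193.96.0.0/12 (H1) depth=12
  Q 193.64.0.1: descend 1100000101 ; hops seen [H5] ; pick H5
  + 193.111.233.0/26 (H1) depth=26
  Q 193.111.233.0: descend 1100000101101111111010010000 ; hops seen [H5,H1,H1,H1] ; pick H1
  + 193.0.0.0/8 (H3) depth=8
  + 204.0.0.0/8 (H6) depth=8
  + 0.0.0.0/0 (H3) depth=0
  Q 193.96.0.3: descend 110000010110 ; hops seen [H3,H3,H5,H1] ; pick H1
  Q 193.0.3.4: descend 110000010 ; hops seen [H3,H3] ; pick H3
  Q 193.81.121.41: descend 1100000101 ; hops seen [H3,H3,H5] ; pick H5
  + 193.96.0.0/12 (H4) depth=12
  + 193.111.233.0/28 (H5) depth=28
  Q 193.111.233.1: descend 1100000101101111111010010000 ; hops seen [H3,H3,H5,H4,H1,H5] ; pick H5
  - 193.64.0.0/10 clear@10
  Q 193.111.233.1: descend 1100000101101111111010010000 ; hops seen [H3,H3,H4,H1,H5] ; pick H5
  Q 193.111.233.0: descend 1100000101101111111010010000 ; hops seen [H3,H3,H4,H1,H5] ; pick H5

== LOOKUPS ==
["H4","no-route","H4","H5","H1","H1","H3","H5","H5","H5","H5"]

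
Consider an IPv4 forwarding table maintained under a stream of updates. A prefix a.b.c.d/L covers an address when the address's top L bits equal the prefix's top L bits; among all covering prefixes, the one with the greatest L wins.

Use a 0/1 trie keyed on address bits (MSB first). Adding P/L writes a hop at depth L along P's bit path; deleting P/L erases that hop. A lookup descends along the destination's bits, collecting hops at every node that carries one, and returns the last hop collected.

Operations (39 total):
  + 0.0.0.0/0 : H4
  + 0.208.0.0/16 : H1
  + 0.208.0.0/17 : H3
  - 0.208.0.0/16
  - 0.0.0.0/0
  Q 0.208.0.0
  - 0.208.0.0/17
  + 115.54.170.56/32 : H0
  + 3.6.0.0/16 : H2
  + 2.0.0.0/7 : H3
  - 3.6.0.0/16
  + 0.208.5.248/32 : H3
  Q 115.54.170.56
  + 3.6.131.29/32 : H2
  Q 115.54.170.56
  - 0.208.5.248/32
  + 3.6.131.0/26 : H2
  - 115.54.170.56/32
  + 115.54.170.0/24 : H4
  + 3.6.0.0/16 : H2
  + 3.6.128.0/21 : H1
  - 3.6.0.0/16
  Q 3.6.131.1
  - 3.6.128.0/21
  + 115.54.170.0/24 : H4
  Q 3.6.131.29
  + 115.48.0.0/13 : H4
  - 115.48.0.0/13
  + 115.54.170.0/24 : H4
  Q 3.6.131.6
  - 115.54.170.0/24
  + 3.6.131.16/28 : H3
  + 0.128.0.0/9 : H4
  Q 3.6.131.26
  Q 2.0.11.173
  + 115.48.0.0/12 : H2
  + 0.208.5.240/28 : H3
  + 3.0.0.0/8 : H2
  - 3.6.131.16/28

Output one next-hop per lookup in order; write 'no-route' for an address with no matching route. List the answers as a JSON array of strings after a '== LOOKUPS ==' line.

Apply in order:
  add 0.0.0.0/0 -> H4 at depth 0
  add 0.208.0.0/16 -> H1 at depth 16
  add 0.208.0.0/17 -> H3 at depth 17
  del 0.208.0.0/16 (clear depth 16)
  del 0.0.0.0/0 (clear depth 0)
  lookup 0.208.0.0: bits 00000000110100000 walk d0:-→d1:-→d2:-→d3:-→d4:-→d5:-→d6:-→d7:-→d8:-→d9:-→d10:-→d11:-→d12:-→d13:-→d14:-→d15:-→d16:-→d17:H3 -> H3
  del 0.208.0.0/17 (clear depth 17)
  add 115.54.170.56/32 -> H0 at depth 32
  add 3.6.0.0/16 -> H2 at depth 16
  add 2.0.0.0/7 -> H3 at depth 7
  del 3.6.0.0/16 (clear depth 16)
  add 0.208.5.248/32 -> H3 at depth 32
  lookup 115.54.170.56: bits 01110011001101101010101000111000 walk d0:-→d1:-→d2:-→d3:-→d4:-→d5:-→d6:-→d7:-→d8:-→d9:-→d10:-→d11:-→d12:-→d13:-→d14:-→d15:-→d16:-→d17:-→d18:-→d19:-→d20:-→d21:-→d22:-→d23:-→d24:-→d25:-→d26:-→d27:-→d28:-→d29:-→d30:-→d31:-→d32:H0 -> H0
  add 3.6.131.29/32 -> H2 at depth 32
  lookup 115.54.170.56: bits 01110011001101101010101000111000 walk d0:-→d1:-→d2:-→d3:-→d4:-→d5:-→d6:-→d7:-→d8:-→d9:-→d10:-→d11:-→d12:-→d13:-→d14:-→d15:-→d16:-→d17:-→d18:-→d19:-→d20:-→d21:-→d22:-→d23:-→d24:-→d25:-→d26:-→d27:-→d28:-→d29:-→d30:-→d31:-→d32:H0 -> H0
  del 0.208.5.248/32 (clear depth 32)
  add 3.6.131.0/26 -> H2 at depth 26
  del 115.54.170.56/32 (clear depth 32)
  add 115.54.170.0/24 -> H4 at depth 24
  add 3.6.0.0/16 -> H2 at depth 16
  add 3.6.128.0/21 -> H1 at depth 21
  del 3.6.0.0/16 (clear depth 16)
  lookup 3.6.131.1: bits 000000110000011010000011000 walk d0:-→d1:-→d2:-→d3:-→d4:-→d5:-→d6:-→d7:H3→d8:-→d9:-→d10:-→d11:-→d12:-→d13:-→d14:-→d15:-→d16:-→d17:-→d18:-→d19:-→d20:-→d21:H1→d22:-→d23:-→d24:-→d25:-→d26:H2→d27:- -> H2
  del 3.6.128.0/21 (clear depth 21)
  add 115.54.170.0/24 -> H4 at depth 24
  lookup 3.6.131.29: bits 00000011000001101000001100011101 walk d0:-→d1:-→d2:-→d3:-→d4:-→d5:-→d6:-→d7:H3→d8:-→d9:-→d10:-→d11:-→d12:-→d13:-→d14:-→d15:-→d16:-→d17:-→d18:-→d19:-→d20:-→d21:-→d22:-→d23:-→d24:-→d25:-→d26:H2→d27:-→d28:-→d29:-→d30:-→d31:-→d32:H2 -> H2
  add 115.48.0.0/13 -> H4 at depth 13
  del 115.48.0.0/13 (clear depth 13)
  add 115.54.170.0/24 -> H4 at depth 24
  lookup 3.6.131.6: bits 000000110000011010000011000 walk d0:-→d1:-→d2:-→d3:-→d4:-→d5:-→d6:-→d7:H3→d8:-→d9:-→d10:-→d11:-→d12:-→d13:-→d14:-→d15:-→d16:-→d17:-→d18:-→d19:-→d20:-→d21:-→d22:-→d23:-→d24:-→d25:-→d26:H2→d27:- -> H2
  del 115.54.170.0/24 (clear depth 24)
  add 3.6.131.16/28 -> H3 at depth 28
  add 0.128.0.0/9 -> H4 at depth 9
  lookup 3.6.131.26: bits 00000011000001101000001100011 walk d0:-→d1:-→d2:-→d3:-→d4:-→d5:-→d6:-→d7:H3→d8:-→d9:-→d10:-→d11:-→d12:-→d13:-→d14:-→d15:-→d16:-→d17:-→d18:-→d19:-→d20:-→d21:-→d22:-→d23:-→d24:-→d25:-→d26:H2→d27:-→d28:H3→d29:- -> H3
  lookup 2.0.11.173: bits 0000001 walk d0:-→d1:-→d2:-→d3:-→d4:-→d5:-→d6:-→d7:H3 -> H3
  add 115.48.0.0/12 -> H2 at depth 12
  add 0.208.5.240/28 -> H3 at depth 28
  add 3.0.0.0/8 -> H2 at depth 8
  del 3.6.131.16/28 (clear depth 28)

== LOOKUPS ==
["H3","H0","H0","H2","H2","H2","H3","H3"]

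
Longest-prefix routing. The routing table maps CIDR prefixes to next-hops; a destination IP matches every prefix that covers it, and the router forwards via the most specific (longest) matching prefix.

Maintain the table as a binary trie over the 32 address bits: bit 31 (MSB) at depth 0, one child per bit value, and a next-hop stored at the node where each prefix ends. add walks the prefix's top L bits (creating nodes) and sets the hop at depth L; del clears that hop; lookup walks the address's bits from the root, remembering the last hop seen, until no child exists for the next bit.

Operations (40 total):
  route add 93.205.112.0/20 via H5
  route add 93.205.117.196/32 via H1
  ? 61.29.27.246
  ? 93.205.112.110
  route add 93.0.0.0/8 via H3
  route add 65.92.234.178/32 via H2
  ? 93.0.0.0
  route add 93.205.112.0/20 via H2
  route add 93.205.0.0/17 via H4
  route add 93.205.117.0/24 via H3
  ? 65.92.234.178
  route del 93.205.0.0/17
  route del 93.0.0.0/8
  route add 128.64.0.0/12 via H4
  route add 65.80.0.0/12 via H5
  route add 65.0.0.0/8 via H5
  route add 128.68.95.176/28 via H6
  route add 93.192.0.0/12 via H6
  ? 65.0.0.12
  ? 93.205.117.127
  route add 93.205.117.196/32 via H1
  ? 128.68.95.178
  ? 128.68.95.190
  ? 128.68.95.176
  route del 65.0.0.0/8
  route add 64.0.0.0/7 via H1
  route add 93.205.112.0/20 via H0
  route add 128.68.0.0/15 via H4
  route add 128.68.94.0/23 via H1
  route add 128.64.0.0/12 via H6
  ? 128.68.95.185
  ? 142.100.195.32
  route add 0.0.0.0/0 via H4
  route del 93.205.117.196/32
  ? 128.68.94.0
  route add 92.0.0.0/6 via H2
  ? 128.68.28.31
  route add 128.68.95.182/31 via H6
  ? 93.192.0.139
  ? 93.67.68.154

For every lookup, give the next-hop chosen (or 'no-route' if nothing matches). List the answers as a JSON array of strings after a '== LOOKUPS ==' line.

Apply in order:
  + 93.205.112.0/20 (H5) depth=20
  + 93.205.117.196/32 (H1) depth=32
  ? 61.29.27.246  path d0:-→d1:-  best=no-route
  ? 93.205.112.110  path d0:-→d1:-→d2:-→d3:-→d4:-→d5:-→d6:-→d7:-→d8:-→d9:-→d10:-→d11:-→d12:-→d13:-→d14:-→d15:-→d16:-→d17:-→d18:-→d19:-→d20:H5→d21:-  best=H5
  + 93.0.0.0/8 (H3) depth=8
  + 65.92.234.178/32 (H2) depth=32
  ? 93.0.0.0  path d0:-→d1:-→d2:-→d3:-→d4:-→d5:-→d6:-→d7:-→d8:H3  best=H3
  + 93.205.112.0/20 (H2) depth=20
  + 93.205.0.0/17 (H4) depth=17
  + 93.205.117.0/24 (H3) depth=24
  ? 65.92.234.178  path d0:-→d1:-→d2:-→d3:-→d4:-→d5:-→d6:-→d7:-→d8:-→d9:-→d10:-→d11:-→d12:-→d13:-→d14:-→d15:-→d16:-→d17:-→d18:-→d19:-→d20:-→d21:-→d22:-→d23:-→d24:-→d25:-→d26:-→d27:-→d28:-→d29:-→d30:-→d31:-→d32:H2  best=H2
  del 93.205.0.0/17 (clear depth 17)
  del 93.0.0.0/8 (clear depth 8)
  + 128.64.0.0/12 (H4) depth=12
  + 65.80.0.0/12 (H5) depth=12
  + 65.0.0.0/8 (H5) depth=8
  + 128.68.95.176/28 (H6) depth=28
  + 93.192.0.0/12 (H6) depth=12
  ? 65.0.0.12  path d0:-→d1:-→d2:-→d3:-→d4:-→d5:-→d6:-→d7:-→d8:H5→d9:-  best=H5
  ? 93.205.117.127  path d0:-→d1:-→d2:-→d3:-→d4:-→d5:-→d6:-→d7:-→d8:-→d9:-→d10:-→d11:-→d12:H6→d13:-→d14:-→d15:-→d16:-→d17:-→d18:-→d19:-→d20:H2→d21:-→d22:-→d23:-→d24:H3  best=H3
  + 93.205.117.196/32 (H1) depth=32
  ? 128.68.95.178  path d0:-→d1:-→d2:-→d3:-→d4:-→d5:-→d6:-→d7:-→d8:-→d9:-→d10:-→d11:-→d12:H4→d13:-→d14:-→d15:-→d16:-→d17:-→d18:-→d19:-→d20:-→d21:-→d22:-→d23:-→d24:-→d25:-→d26:-→d27:-→d28:H6  best=H6
  ? 128.68.95.190  path d0:-→d1:-→d2:-→d3:-→d4:-→d5:-→d6:-→d7:-→d8:-→d9:-→d10:-→d11:-→d12:H4→d13:-→d14:-→d15:-→d16:-→d17:-→d18:-→d19:-→d20:-→d21:-→d22:-→d23:-→d24:-→d25:-→d26:-→d27:-→d28:H6  best=H6
  ? 128.68.95.176  path d0:-→d1:-→d2:-→d3:-→d4:-→d5:-→d6:-→d7:-→d8:-→d9:-→d10:-→d11:-→d12:H4→d13:-→d14:-→d15:-→d16:-→d17:-→d18:-→d19:-→d20:-→d21:-→d22:-→d23:-→d24:-→d25:-→d26:-→d27:-→d28:H6  best=H6
  del 65.0.0.0/8 (clear depth 8)
  + 64.0.0.0/7 (H1) depth=7
  + 93.205.112.0/20 (H0) depth=20
  + 128.68.0.0/15 (H4) depth=15
  + 128.68.94.0/23 (H1) depth=23
  + 128.64.0.0/12 (H6) depth=12
  ? 128.68.95.185  path d0:-→d1:-→d2:-→d3:-→d4:-→d5:-→d6:-→d7:-→d8:-→d9:-→d10:-→d11:-→d12:H6→d13:-→d14:-→d15:H4→d16:-→d17:-→d18:-→d19:-→d20:-→d21:-→d22:-→d23:H1→d24:-→d25:-→d26:-→d27:-→d28:H6  best=H6
  ? 142.100.195.32  path d0:-→d1:-→d2:-→d3:-→d4:-  best=no-route
  + 0.0.0.0/0 (H4) depth=0
  del 93.205.117.196/32 (clear depth 32)
  ? 128.68.94.0  path d0:H4→d1:-→d2:-→d3:-→d4:-→d5:-→d6:-→d7:-→d8:-→d9:-→d10:-→d11:-→d12:H6→d13:-→d14:-→d15:H4→d16:-→d17:-→d18:-→d19:-→d20:-→d21:-→d22:-→d23:H1  best=H1
  + 92.0.0.0/6 (H2) depth=6
  ? 128.68.28.31  path d0:H4→d1:-→d2:-→d3:-→d4:-→d5:-→d6:-→d7:-→d8:-→d9:-→d10:-→d11:-→d12:H6→d13:-→d14:-→d15:H4→d16:-→d17:-  best=H4
  + 128.68.95.182/31 (H6) depth=31
  ? 93.192.0.139  path d0:H4→d1:-→d2:-→d3:-→d4:-→d5:-→d6:H2→d7:-→d8:-→d9:-→d10:-→d11:-→d12:H6  best=H6
  ? 93.67.68.154  path d0:H4→d1:-→d2:-→d3:-→d4:-→d5:-→d6:H2→d7:-→d8:-  best=H2

== LOOKUPS ==
["no-route","H5","H3","H2","H5","H3","H6","H6","H6","H6","no-route","H1","H4","H6","H2"]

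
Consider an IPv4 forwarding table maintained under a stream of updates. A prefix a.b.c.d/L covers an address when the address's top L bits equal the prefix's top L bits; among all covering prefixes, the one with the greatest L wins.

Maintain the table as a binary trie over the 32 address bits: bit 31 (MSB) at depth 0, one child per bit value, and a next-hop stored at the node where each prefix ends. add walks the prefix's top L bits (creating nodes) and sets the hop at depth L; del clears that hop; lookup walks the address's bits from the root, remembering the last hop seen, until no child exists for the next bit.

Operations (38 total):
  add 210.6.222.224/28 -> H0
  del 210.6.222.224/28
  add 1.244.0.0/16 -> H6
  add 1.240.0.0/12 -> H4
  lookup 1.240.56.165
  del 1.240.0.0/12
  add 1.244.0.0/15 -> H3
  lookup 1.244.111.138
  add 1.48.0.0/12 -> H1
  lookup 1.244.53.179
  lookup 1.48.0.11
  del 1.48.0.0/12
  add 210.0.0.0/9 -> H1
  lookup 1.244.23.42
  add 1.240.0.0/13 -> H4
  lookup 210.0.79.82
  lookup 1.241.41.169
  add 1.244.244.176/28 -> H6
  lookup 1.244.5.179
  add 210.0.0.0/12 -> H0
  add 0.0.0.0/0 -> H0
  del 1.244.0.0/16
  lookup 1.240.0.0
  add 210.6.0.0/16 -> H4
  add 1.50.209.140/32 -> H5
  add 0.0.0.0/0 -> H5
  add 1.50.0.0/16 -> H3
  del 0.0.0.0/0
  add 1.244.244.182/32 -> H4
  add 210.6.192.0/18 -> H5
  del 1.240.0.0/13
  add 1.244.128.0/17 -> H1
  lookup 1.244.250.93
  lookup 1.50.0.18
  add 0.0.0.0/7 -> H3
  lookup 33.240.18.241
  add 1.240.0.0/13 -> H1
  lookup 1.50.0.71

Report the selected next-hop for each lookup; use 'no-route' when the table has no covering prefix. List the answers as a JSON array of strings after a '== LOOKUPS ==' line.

Trace:
  + 210.6.222.224/28 (H0) depth=28
  - 210.6.222.224/28 clear@28
  + 1.244.0.0/16 (H6) depth=16
  + 1.240.0.0/12 (H4) depth=12
  ? 1.240.56.165  path d0:-→d1:-→d2:-→d3:-→d4:-→d5:-→d6:-→d7:-→d8:-→d9:-→d10:-→d11:-→d12:H4→d13:-  best=H4
  - 1.240.0.0/12 clear@12
  + 1.244.0.0/15 (H3) depth=15
  ? 1.244.111.138  path d0:-→d1:-→d2:-→d3:-→d4:-→d5:-→d6:-→d7:-→d8:-→d9:-→d10:-→d11:-→d12:-→d13:-→d14:-→d15:H3→d16:H6  best=H6
  + 1.48.0.0/12 (H1) depth=12
  ? 1.244.53.179  path d0:-→d1:-→d2:-→d3:-→d4:-→d5:-→d6:-→d7:-→d8:-→d9:-→d10:-→d11:-→d12:-→d13:-→d14:-→d15:H3→d16:H6  best=H6
  ? 1.48.0.11  path d0:-→d1:-→d2:-→d3:-→d4:-→d5:-→d6:-→d7:-→d8:-→d9:-→d10:-→d11:-→d12:H1  best=H1
  - 1.48.0.0/12 clear@12
  + 210.0.0.0/9 (H1) depth=9
  ? 1.244.23.42  path d0:-→d1:-→d2:-→d3:-→d4:-→d5:-→d6:-→d7:-→d8:-→d9:-→d10:-→d11:-→d12:-→d13:-→d14:-→d15:H3→d16:H6  best=H6
  + 1.240.0.0/13 (H4) depth=13
  ? 210.0.79.82  path d0:-→d1:-→d2:-→d3:-→d4:-→d5:-→d6:-→d7:-→d8:-→d9:H1→d10:-→d11:-→d12:-→d13:-  best=H1
  ? 1.241.41.169  path d0:-→d1:-→d2:-→d3:-→d4:-→d5:-→d6:-→d7:-→d8:-→d9:-→d10:-→d11:-→d12:-→d13:H4  best=H4
  + 1.244.244.176/28 (H6) depth=28
  ? 1.244.5.179  path d0:-→d1:-→d2:-→d3:-→d4:-→d5:-→d6:-→d7:-→d8:-→d9:-→d10:-→d11:-→d12:-→d13:H4→d14:-→d15:H3→d16:H6  best=H6
  + 210.0.0.0/12 (H0) depth=12
  + 0.0.0.0/0 (H0) depth=0
  - 1.244.0.0/16 clear@16
  ? 1.240.0.0  path d0:H0→d1:-→d2:-→d3:-→d4:-→d5:-→d6:-→d7:-→d8:-→d9:-→d10:-→d11:-→d12:-→d13:H4  best=H4
  + 210.6.0.0/16 (H4) depth=16
  + 1.50.209.140/32 (H5) depth=32
  + 0.0.0.0/0 (H5) depth=0
  + 1.50.0.0/16 (H3) depth=16
  - 0.0.0.0/0 clear@0
  + 1.244.244.182/32 (H4) depth=32
  + 210.6.192.0/18 (H5) depth=18
  - 1.240.0.0/13 clear@13
  + 1.244.128.0/17 (H1) depth=17
  ? 1.244.250.93  path d0:-→d1:-→d2:-→d3:-→d4:-→d5:-→d6:-→d7:-→d8:-→d9:-→d10:-→d11:-→d12:-→d13:-→d14:-→d15:H3→d16:-→d17:H1→d18:-→d19:-→d20:-  best=H1
  ? 1.50.0.18  path d0:-→d1:-→d2:-→d3:-→d4:-→d5:-→d6:-→d7:-→d8:-→d9:-→d10:-→d11:-→d12:-→d13:-→d14:-→d15:-→d16:H3  best=H3
  + 0.0.0.0/7 (H3) depth=7
  ? 33.240.18.241  path d0:-→d1:-→d2:-  best=no-route
  + 1.240.0.0/13 (H1) depth=13
  ? 1.50.0.71  path d0:-→d1:-→d2:-→d3:-→d4:-→d5:-→d6:-→d7:H3→d8:-→d9:-→d10:-→d11:-→d12:-→d13:-→d14:-→d15:-→d16:H3  best=H3

== LOOKUPS ==
["H4","H6","H6","H1","H6","H1","H4","H6","H4","H1","H3","no-route","H3"]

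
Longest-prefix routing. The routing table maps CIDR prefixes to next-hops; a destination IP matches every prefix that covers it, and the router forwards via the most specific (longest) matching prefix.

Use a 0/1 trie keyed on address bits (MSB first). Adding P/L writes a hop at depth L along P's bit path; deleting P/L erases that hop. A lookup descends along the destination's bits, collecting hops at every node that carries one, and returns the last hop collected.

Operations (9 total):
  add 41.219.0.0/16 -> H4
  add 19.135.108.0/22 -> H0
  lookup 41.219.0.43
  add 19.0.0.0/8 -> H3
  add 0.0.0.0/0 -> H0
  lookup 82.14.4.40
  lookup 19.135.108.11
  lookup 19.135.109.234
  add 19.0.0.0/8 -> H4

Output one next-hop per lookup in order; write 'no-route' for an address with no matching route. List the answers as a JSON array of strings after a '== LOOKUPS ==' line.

Process each operation:
  add 41.219.0.0/16 -> H4 at depth 16
  add 19.135.108.0/22 -> H0 at depth 22
  lookup 41.219.0.43: bits 0010100111011011 walk d0:-→d1:-→d2:-→d3:-→d4:-→d5:-→d6:-→d7:-→d8:-→d9:-→d10:-→d11:-→d12:-→d13:-→d14:-→d15:-→d16:H4 -> H4
  add 19.0.0.0/8 -> H3 at depth 8
  add 0.0.0.0/0 -> H0 at depth 0
  lookup 82.14.4.40: bits 0 walk d0:H0→d1:- -> H0
  lookup 19.135.108.11: bits 0001001110000111011011 walk d0:H0→d1:-→d2:-→d3:-→d4:-→d5:-→d6:-→d7:-→d8:H3→d9:-→d10:-→d11:-→d12:-→d13:-→d14:-→d15:-→d16:-→d17:-→d18:-→d19:-→d20:-→d21:-→d22:H0 -> H0
  lookup 19.135.109.234: bits 0001001110000111011011 walk d0:H0→d1:-→d2:-→d3:-→d4:-→d5:-→d6:-→d7:-→d8:H3→d9:-→d10:-→d11:-→d12:-→d13:-→d14:-→d15:-→d16:-→d17:-→d18:-→d19:-→d20:-→d21:-→d22:H0 -> H0
  add 19.0.0.0/8 -> H4 at depth 8

== LOOKUPS ==
["H4","H0","H0","H0"]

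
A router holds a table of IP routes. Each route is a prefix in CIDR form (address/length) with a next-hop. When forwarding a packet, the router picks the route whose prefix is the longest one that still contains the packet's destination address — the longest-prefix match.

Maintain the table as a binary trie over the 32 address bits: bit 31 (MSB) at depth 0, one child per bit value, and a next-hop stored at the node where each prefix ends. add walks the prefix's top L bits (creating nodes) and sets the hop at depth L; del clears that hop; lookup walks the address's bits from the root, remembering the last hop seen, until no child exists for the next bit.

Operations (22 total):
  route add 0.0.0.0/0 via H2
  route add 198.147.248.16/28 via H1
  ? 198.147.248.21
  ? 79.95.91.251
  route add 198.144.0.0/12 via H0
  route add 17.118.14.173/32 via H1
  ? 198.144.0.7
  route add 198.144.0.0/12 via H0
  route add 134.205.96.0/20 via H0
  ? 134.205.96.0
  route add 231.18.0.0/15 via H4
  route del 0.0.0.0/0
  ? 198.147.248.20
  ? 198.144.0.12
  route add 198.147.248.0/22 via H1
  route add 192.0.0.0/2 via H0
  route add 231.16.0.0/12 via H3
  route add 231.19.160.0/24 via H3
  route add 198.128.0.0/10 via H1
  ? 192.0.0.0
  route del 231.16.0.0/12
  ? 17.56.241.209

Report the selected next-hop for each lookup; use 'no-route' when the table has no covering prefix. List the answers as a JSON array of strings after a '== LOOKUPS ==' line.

Process each operation:
  + 0.0.0.0/0 (H2) depth=0
  + 198.147.248.16/28 (H1) depth=28
  Q 198.147.248.21: descend 1100011010010011111110000001 ; hops seen [H2,H1] ; pick H1
  Q 79.95.91.251: descend ε ; hops seen [H2] ; pick H2
  + 198.144.0.0/12 (H0) depth=12
  + 17.118.14.173/32 (H1) depth=32
  Q 198.144.0.7: descend 11000110100100 ; hops seen [H2,H0] ; pick H0
  + 198.144.0.0/12 (H0) depth=12
  + 134.205.96.0/20 (H0) depth=20
  Q 134.205.96.0: descend 10000110110011010110 ; hops seen [H2,H0] ; pick H0
  + 231.18.0.0/15 (H4) depth=15
  del 0.0.0.0/0 (clear depth 0)
  Q 198.147.248.20: descend 1100011010010011111110000001 ; hops seen [H0,H1] ; pick H1
  Q 198.144.0.12: descend 11000110100100 ; hops seen [H0] ; pick H0
  + 198.147.248.0/22 (H1) depth=22
  + 192.0.0.0/2 (H0) depth=2
  + 231.16.0.0/12 (H3) depth=12
  + 231.19.160.0/24 (H3) depth=24
  + 198.128.0.0/10 (H1) depth=10
  Q 192.0.0.0: descend 11000 ; hops seen [H0] ; pick H0
  del 231.16.0.0/12 (clear depth 12)
  Q 17.56.241.209: descend 000100010 ; hops seen [∅] ; pick no-route

== LOOKUPS ==
["H1","H2","H0","H0","H1","H0","H0","no-route"]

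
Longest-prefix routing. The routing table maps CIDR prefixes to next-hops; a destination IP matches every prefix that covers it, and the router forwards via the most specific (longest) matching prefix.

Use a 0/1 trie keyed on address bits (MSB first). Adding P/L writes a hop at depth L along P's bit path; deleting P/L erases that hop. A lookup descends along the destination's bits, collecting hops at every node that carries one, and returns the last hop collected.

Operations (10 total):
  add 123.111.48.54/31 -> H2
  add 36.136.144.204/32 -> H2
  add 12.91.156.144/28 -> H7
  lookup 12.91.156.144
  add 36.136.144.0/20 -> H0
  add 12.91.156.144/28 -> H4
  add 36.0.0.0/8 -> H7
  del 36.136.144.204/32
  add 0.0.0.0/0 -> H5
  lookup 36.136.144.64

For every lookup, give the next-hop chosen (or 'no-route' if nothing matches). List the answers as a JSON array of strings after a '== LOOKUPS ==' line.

Apply in order:
  add 123.111.48.54/31 -> H2 at depth 31
  add 36.136.144.204/32 -> H2 at depth 32
  add 12.91.156.144/28 -> H7 at depth 28
  Q 12.91.156.144: descend 0000110001011011100111001001 ; hops seen [H7] ; pick H7
  add 36.136.144.0/20 -> H0 at depth 20
  add 12.91.156.144/28 -> H4 at depth 28
  add 36.0.0.0/8 -> H7 at depth 8
  del 36.136.144.204/32 (clear depth 32)
  add 0.0.0.0/0 -> H5 at depth 0
  Q 36.136.144.64: descend 001001001000100010010000 ; hops seen [H5,H7,H0] ; pick H0

== LOOKUPS ==
["H7","H0"]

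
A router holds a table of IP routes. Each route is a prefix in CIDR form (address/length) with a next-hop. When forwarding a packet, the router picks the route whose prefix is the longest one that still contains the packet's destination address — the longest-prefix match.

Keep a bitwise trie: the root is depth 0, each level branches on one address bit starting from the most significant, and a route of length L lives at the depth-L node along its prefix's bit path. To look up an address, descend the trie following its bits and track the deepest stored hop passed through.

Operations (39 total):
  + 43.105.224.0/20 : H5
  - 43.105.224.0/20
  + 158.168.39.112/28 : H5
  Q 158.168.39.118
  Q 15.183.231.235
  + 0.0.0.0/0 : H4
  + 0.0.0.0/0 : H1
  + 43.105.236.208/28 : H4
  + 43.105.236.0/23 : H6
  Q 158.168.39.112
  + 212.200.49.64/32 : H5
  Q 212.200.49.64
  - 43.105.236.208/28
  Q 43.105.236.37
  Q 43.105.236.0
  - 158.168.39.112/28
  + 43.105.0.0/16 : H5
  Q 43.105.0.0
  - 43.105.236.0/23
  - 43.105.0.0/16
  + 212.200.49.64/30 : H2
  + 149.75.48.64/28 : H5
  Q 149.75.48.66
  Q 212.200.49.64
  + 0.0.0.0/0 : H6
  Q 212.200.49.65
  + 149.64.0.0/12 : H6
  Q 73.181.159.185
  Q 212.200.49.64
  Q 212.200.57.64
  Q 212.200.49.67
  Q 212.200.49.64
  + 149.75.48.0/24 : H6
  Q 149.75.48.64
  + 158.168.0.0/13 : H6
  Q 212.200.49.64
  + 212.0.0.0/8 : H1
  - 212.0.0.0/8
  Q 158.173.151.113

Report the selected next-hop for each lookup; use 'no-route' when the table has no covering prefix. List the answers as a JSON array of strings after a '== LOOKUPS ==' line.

Process each operation:
  add 43.105.224.0/20 -> H5 at depth 20
  del 43.105.224.0/20 (clear depth 20)
  add 158.168.39.112/28 -> H5 at depth 28
  lookup 158.168.39.118: bits 1001111010101000001001110111 walk d0:-→d1:-→d2:-→d3:-→d4:-→d5:-→d6:-→d7:-→d8:-→d9:-→d10:-→d11:-→d12:-→d13:-→d14:-→d15:-→d16:-→d17:-→d18:-→d19:-→d20:-→d21:-→d22:-→d23:-→d24:-→d25:-→d26:-→d27:-→d28:H5 -> H5
  lookup 15.183.231.235: bits 00 walk d0:-→d1:-→d2:- -> no-route
  add 0.0.0.0/0 -> H4 at depth 0
  add 0.0.0.0/0 -> H1 at depth 0
  add 43.105.236.208/28 -> H4 at depth 28
  add 43.105.236.0/23 -> H6 at depth 23
  lookup 158.168.39.112: bits 1001111010101000001001110111 walk d0:H1→d1:-→d2:-→d3:-→d4:-→d5:-→d6:-→d7:-→d8:-→d9:-→d10:-→d11:-→d12:-→d13:-→d14:-→d15:-→d16:-→d17:-→d18:-→d19:-→d20:-→d21:-→d22:-→d23:-→d24:-→d25:-→d26:-→d27:-→d28:H5 -> H5
  add 212.200.49.64/32 -> H5 at depth 32
  lookup 212.200.49.64: bits 11010100110010000011000101000000 walk d0:H1→d1:-→d2:-→d3:-→d4:-→d5:-→d6:-→d7:-→d8:-→d9:-→d10:-→d11:-→d12:-→d13:-→d14:-→d15:-→d16:-→d17:-→d18:-→d19:-→d20:-→d21:-→d22:-→d23:-→d24:-→d25:-→d26:-→d27:-→d28:-→d29:-→d30:-→d31:-→d32:H5 -> H5
  del 43.105.236.208/28 (clear depth 28)
  lookup 43.105.236.37: bits 001010110110100111101100 walk d0:H1→d1:-→d2:-→d3:-→d4:-→d5:-→d6:-→d7:-→d8:-→d9:-→d10:-→d11:-→d12:-→d13:-→d14:-→d15:-→d16:-→d17:-→d18:-→d19:-→d20:-→d21:-→d22:-→d23:H6→d24:- -> H6
  lookup 43.105.236.0: bits 001010110110100111101100 walk d0:H1→d1:-→d2:-→d3:-→d4:-→d5:-→d6:-→d7:-→d8:-→d9:-→d10:-→d11:-→d12:-→d13:-→d14:-→d15:-→d16:-→d17:-→d18:-→d19:-→d20:-→d21:-→d22:-→d23:H6→d24:- -> H6
  del 158.168.39.112/28 (clear depth 28)
  add 43.105.0.0/16 -> H5 at depth 16
  lookup 43.105.0.0: bits 0010101101101001 walk d0:H1→d1:-→d2:-→d3:-→d4:-→d5:-→d6:-→d7:-→d8:-→d9:-→d10:-→d11:-→d12:-→d13:-→d14:-→d15:-→d16:H5 -> H5
  del 43.105.236.0/23 (clear depth 23)
  del 43.105.0.0/16 (clear depth 16)
  add 212.200.49.64/30 -> H2 at depth 30
  add 149.75.48.64/28 -> H5 at depth 28
  lookup 149.75.48.66: bits 1001010101001011001100000100 walk d0:H1→d1:-→d2:-→d3:-→d4:-→d5:-→d6:-→d7:-→d8:-→d9:-→d10:-→d11:-→d12:-→d13:-→d14:-→d15:-→d16:-→d17:-→d18:-→d19:-→d20:-→d21:-→d22:-→d23:-→d24:-→d25:-→d26:-→d27:-→d28:H5 -> H5
  lookup 212.200.49.64: bits 11010100110010000011000101000000 walk d0:H1→d1:-→d2:-→d3:-→d4:-→d5:-→d6:-→d7:-→d8:-→d9:-→d10:-→d11:-→d12:-→d13:-→d14:-→d15:-→d16:-→d17:-→d18:-→d19:-→d20:-→d21:-→d22:-→d23:-→d24:-→d25:-→d26:-→d27:-→d28:-→d29:-→d30:H2→d31:-→d32:H5 -> H5
  add 0.0.0.0/0 -> H6 at depth 0
  lookup 212.200.49.65: bits 1101010011001000001100010100000 walk d0:H6→d1:-→d2:-→d3:-→d4:-→d5:-→d6:-→d7:-→d8:-→d9:-→d10:-→d11:-→d12:-→d13:-→d14:-→d15:-→d16:-→d17:-→d18:-→d19:-→d20:-→d21:-→d22:-→d23:-→d24:-→d25:-→d26:-→d27:-→d28:-→d29:-→d30:H2→d31:- -> H2
  add 149.64.0.0/12 -> H6 at depth 12
  lookup 73.181.159.185: bits 0 walk d0:H6→d1:- -> H6
  lookup 212.200.49.64: bits 11010100110010000011000101000000 walk d0:H6→d1:-→d2:-→d3:-→d4:-→d5:-→d6:-→d7:-→d8:-→d9:-→d10:-→d11:-→d12:-→d13:-→d14:-→d15:-→d16:-→d17:-→d18:-→d19:-→d20:-→d21:-→d22:-→d23:-→d24:-→d25:-→d26:-→d27:-→d28:-→d29:-→d30:H2→d31:-→d32:H5 -> H5
  lookup 212.200.57.64: bits 11010100110010000011 walk d0:H6→d1:-→d2:-→d3:-→d4:-→d5:-→d6:-→d7:-→d8:-→d9:-→d10:-→d11:-→d12:-→d13:-→d14:-→d15:-→d16:-→d17:-→d18:-→d19:-→d20:- -> H6
  lookup 212.200.49.67: bits 110101001100100000110001010000 walk d0:H6→d1:-→d2:-→d3:-→d4:-→d5:-→d6:-→d7:-→d8:-→d9:-→d10:-→d11:-→d12:-→d13:-→d14:-→d15:-→d16:-→d17:-→d18:-→d19:-→d20:-→d21:-→d22:-→d23:-→d24:-→d25:-→d26:-→d27:-→d28:-→d29:-→d30:H2 -> H2
  lookup 212.200.49.64: bits 11010100110010000011000101000000 walk d0:H6→d1:-→d2:-→d3:-→d4:-→d5:-→d6:-→d7:-→d8:-→d9:-→d10:-→d11:-→d12:-→d13:-→d14:-→d15:-→d16:-→d17:-→d18:-→d19:-→d20:-→d21:-→d22:-→d23:-→d24:-→d25:-→d26:-→d27:-→d28:-→d29:-→d30:H2→d31:-→d32:H5 -> H5
  add 149.75.48.0/24 -> H6 at depth 24
  lookup 149.75.48.64: bits 1001010101001011001100000100 walk d0:H6→d1:-→d2:-→d3:-→d4:-→d5:-→d6:-→d7:-→d8:-→d9:-→d10:-→d11:-→d12:H6→d13:-→d14:-→d15:-→d16:-→d17:-→d18:-→d19:-→d20:-→d21:-→d22:-→d23:-→d24:H6→d25:-→d26:-→d27:-→d28:H5 -> H5
  add 158.168.0.0/13 -> H6 at depth 13
  lookup 212.200.49.64: bits 11010100110010000011000101000000 walk d0:H6→d1:-→d2:-→d3:-→d4:-→d5:-→d6:-→d7:-→d8:-→d9:-→d10:-→d11:-→d12:-→d13:-→d14:-→d15:-→d16:-→d17:-→d18:-→d19:-→d20:-→d21:-→d22:-→d23:-→d24:-→d25:-→d26:-→d27:-→d28:-→d29:-→d30:H2→d31:-→d32:H5 -> H5
  add 212.0.0.0/8 -> H1 at depth 8
  del 212.0.0.0/8 (clear depth 8)
  lookup 158.173.151.113: bits 1001111010101 walk d0:H6→d1:-→d2:-→d3:-→d4:-→d5:-→d6:-→d7:-→d8:-→d9:-→d10:-→d11:-→d12:-→d13:H6 -> H6

== LOOKUPS ==
["H5","no-route","H5","H5","H6","H6","H5","H5","H5","H2","H6","H5","H6","H2","H5","H5","H5","H6"]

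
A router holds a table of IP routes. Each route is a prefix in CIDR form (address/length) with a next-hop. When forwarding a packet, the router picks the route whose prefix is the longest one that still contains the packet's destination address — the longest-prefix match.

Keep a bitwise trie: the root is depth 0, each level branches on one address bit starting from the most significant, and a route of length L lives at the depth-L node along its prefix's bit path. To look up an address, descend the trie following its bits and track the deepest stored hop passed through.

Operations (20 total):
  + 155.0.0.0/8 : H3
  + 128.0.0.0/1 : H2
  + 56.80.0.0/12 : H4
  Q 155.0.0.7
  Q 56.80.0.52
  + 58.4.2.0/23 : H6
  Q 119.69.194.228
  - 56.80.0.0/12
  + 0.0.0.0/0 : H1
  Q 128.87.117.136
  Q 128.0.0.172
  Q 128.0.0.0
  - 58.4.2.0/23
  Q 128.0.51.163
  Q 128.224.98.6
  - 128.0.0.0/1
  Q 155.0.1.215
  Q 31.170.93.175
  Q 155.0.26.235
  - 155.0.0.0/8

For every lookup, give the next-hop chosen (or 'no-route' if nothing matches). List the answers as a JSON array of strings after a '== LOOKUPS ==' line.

Process each operation:
  + 155.0.0.0/8 (H3) depth=8
  + 128.0.0.0/1 (H2) depth=1
  + 56.80.0.0/12 (H4) depth=12
  lookup 155.0.0.7: bits 10011011 walk d0:-→d1:H2→d2:-→d3:-→d4:-→d5:-→d6:-→d7:-→d8:H3 -> H3
  lookup 56.80.0.52: bits 001110000101 walk d0:-→d1:-→d2:-→d3:-→d4:-→d5:-→d6:-→d7:-→d8:-→d9:-→d10:-→d11:-→d12:H4 -> H4
  + 58.4.2.0/23 (H6) depth=23
  lookup 119.69.194.228: bits 0 walk d0:-→d1:- -> no-route
  - 56.80.0.0/12 clear@12
  + 0.0.0.0/0 (H1) depth=0
  lookup 128.87.117.136: bits 100 walk d0:H1→d1:H2→d2:-→d3:- -> H2
  lookup 128.0.0.172: bits 100 walk d0:H1→d1:H2→d2:-→d3:- -> H2
  lookup 128.0.0.0: bits 100 walk d0:H1→d1:H2→d2:-→d3:- -> H2
  - 58.4.2.0/23 clear@23
  lookup 128.0.51.163: bits 100 walk d0:H1→d1:H2→d2:-→d3:- -> H2
  lookup 128.224.98.6: bits 100 walk d0:H1→d1:H2→d2:-→d3:- -> H2
  - 128.0.0.0/1 clear@1
  lookup 155.0.1.215: bits 10011011 walk d0:H1→d1:-→d2:-→d3:-→d4:-→d5:-→d6:-→d7:-→d8:H3 -> H3
  lookup 31.170.93.175: bits 00 walk d0:H1→d1:-→d2:- -> H1
  lookup 155.0.26.235: bits 10011011 walk d0:H1→d1:-→d2:-→d3:-→d4:-→d5:-→d6:-→d7:-→d8:H3 -> H3
  - 155.0.0.0/8 clear@8

== LOOKUPS ==
["H3","H4","no-route","H2","H2","H2","H2","H2","H3","H1","H3"]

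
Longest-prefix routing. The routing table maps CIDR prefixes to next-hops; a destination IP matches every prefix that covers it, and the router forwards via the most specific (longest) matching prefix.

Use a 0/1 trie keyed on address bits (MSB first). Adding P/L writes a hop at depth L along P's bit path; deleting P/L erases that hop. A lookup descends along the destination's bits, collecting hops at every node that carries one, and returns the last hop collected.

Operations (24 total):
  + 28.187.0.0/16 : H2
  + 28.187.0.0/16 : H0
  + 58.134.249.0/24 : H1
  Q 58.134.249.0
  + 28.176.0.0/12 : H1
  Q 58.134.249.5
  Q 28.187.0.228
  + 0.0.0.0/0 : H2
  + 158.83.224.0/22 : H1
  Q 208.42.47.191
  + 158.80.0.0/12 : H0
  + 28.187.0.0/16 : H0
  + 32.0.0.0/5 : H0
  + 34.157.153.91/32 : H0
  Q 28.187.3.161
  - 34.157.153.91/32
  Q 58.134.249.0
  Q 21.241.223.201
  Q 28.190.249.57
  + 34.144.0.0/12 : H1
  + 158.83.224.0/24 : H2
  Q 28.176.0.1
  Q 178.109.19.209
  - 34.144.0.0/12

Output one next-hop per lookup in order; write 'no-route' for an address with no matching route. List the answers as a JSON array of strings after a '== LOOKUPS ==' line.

Apply in order:
  add 28.187.0.0/16 -> H2 at depth 16
  add 28.187.0.0/16 -> H0 at depth 16
  add 58.134.249.0/24 -> H1 at depth 24
  Q 58.134.249.0: descend 001110101000011011111001 ; hops seen [H1] ; pick H1
  add 28.176.0.0/12 -> H1 at depth 12
  Q 58.134.249.5: descend 001110101000011011111001 ; hops seen [H1] ; pick H1
  Q 28.187.0.228: descend 0001110010111011 ; hops seen [H1,H0] ; pick H0
  add 0.0.0.0/0 -> H2 at depth 0
  add 158.83.224.0/22 -> H1 at depth 22
  Q 208.42.47.191: descend 1 ; hops seen [H2] ; pick H2
  add 158.80.0.0/12 -> H0 at depth 12
  add 28.187.0.0/16 -> H0 at depth 16
  add 32.0.0.0/5 -> H0 at depth 5
  add 34.157.153.91/32 -> H0 at depth 32
  Q 28.187.3.161: descend 0001110010111011 ; hops seen [H2,H1,H0] ; pick H0
  - 34.157.153.91/32 clear@32
  Q 58.134.249.0: descend 001110101000011011111001 ; hops seen [H2,H1] ; pick H1
  Q 21.241.223.201: descend 0001 ; hops seen [H2] ; pick H2
  Q 28.190.249.57: descend 0001110010111 ; hops seen [H2,H1] ; pick H1
  add 34.144.0.0/12 -> H1 at depth 12
  add 158.83.224.0/24 -> H2 at depth 24
  Q 28.176.0.1: descend 000111001011 ; hops seen [H2,H1] ; pick H1
  Q 178.109.19.209: descend 10 ; hops seen [H2] ; pick H2
  - 34.144.0.0/12 clear@12

== LOOKUPS ==
["H1","H1","H0","H2","H0","H1","H2","H1","H1","H2"]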